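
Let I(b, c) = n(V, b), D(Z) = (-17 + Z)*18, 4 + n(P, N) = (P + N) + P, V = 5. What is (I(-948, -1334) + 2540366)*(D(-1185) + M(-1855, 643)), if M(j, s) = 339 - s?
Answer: -55714962560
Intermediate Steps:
n(P, N) = -4 + N + 2*P (n(P, N) = -4 + ((P + N) + P) = -4 + ((N + P) + P) = -4 + (N + 2*P) = -4 + N + 2*P)
D(Z) = -306 + 18*Z
I(b, c) = 6 + b (I(b, c) = -4 + b + 2*5 = -4 + b + 10 = 6 + b)
(I(-948, -1334) + 2540366)*(D(-1185) + M(-1855, 643)) = ((6 - 948) + 2540366)*((-306 + 18*(-1185)) + (339 - 1*643)) = (-942 + 2540366)*((-306 - 21330) + (339 - 643)) = 2539424*(-21636 - 304) = 2539424*(-21940) = -55714962560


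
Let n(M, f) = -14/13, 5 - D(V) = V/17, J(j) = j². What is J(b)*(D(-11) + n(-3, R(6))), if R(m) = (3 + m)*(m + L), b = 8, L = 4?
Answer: 64640/221 ≈ 292.49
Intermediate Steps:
R(m) = (3 + m)*(4 + m) (R(m) = (3 + m)*(m + 4) = (3 + m)*(4 + m))
D(V) = 5 - V/17
n(M, f) = -14/13 (n(M, f) = -14*1/13 = -14/13)
J(b)*(D(-11) + n(-3, R(6))) = 8²*((5 - 1/17*(-11)) - 14/13) = 64*((5 + 11/17) - 14/13) = 64*(96/17 - 14/13) = 64*(1010/221) = 64640/221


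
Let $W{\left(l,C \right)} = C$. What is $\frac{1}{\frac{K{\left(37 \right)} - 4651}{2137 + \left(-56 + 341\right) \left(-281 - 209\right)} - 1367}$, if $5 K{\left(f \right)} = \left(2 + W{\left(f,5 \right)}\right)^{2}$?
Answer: $- \frac{687565}{939878149} \approx -0.00073155$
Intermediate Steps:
$K{\left(f \right)} = \frac{49}{5}$ ($K{\left(f \right)} = \frac{\left(2 + 5\right)^{2}}{5} = \frac{7^{2}}{5} = \frac{1}{5} \cdot 49 = \frac{49}{5}$)
$\frac{1}{\frac{K{\left(37 \right)} - 4651}{2137 + \left(-56 + 341\right) \left(-281 - 209\right)} - 1367} = \frac{1}{\frac{\frac{49}{5} - 4651}{2137 + \left(-56 + 341\right) \left(-281 - 209\right)} - 1367} = \frac{1}{- \frac{23206}{5 \left(2137 + 285 \left(-490\right)\right)} - 1367} = \frac{1}{- \frac{23206}{5 \left(2137 - 139650\right)} - 1367} = \frac{1}{- \frac{23206}{5 \left(-137513\right)} - 1367} = \frac{1}{\left(- \frac{23206}{5}\right) \left(- \frac{1}{137513}\right) - 1367} = \frac{1}{\frac{23206}{687565} - 1367} = \frac{1}{- \frac{939878149}{687565}} = - \frac{687565}{939878149}$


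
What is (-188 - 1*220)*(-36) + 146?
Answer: 14834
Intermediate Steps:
(-188 - 1*220)*(-36) + 146 = (-188 - 220)*(-36) + 146 = -408*(-36) + 146 = 14688 + 146 = 14834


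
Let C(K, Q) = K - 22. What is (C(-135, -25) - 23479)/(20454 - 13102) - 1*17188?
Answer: -31597453/1838 ≈ -17191.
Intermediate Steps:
C(K, Q) = -22 + K
(C(-135, -25) - 23479)/(20454 - 13102) - 1*17188 = ((-22 - 135) - 23479)/(20454 - 13102) - 1*17188 = (-157 - 23479)/7352 - 17188 = -23636*1/7352 - 17188 = -5909/1838 - 17188 = -31597453/1838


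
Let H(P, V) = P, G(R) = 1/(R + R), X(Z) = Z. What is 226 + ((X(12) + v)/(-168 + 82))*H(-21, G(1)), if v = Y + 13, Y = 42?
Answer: 20843/86 ≈ 242.36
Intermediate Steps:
G(R) = 1/(2*R)
v = 55 (v = 42 + 13 = 55)
226 + ((X(12) + v)/(-168 + 82))*H(-21, G(1)) = 226 + ((12 + 55)/(-168 + 82))*(-21) = 226 + (67/(-86))*(-21) = 226 + (67*(-1/86))*(-21) = 226 - 67/86*(-21) = 226 + 1407/86 = 20843/86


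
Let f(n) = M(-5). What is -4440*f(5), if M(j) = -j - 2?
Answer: -13320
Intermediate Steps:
M(j) = -2 - j
f(n) = 3 (f(n) = -2 - 1*(-5) = -2 + 5 = 3)
-4440*f(5) = -4440*3 = -13320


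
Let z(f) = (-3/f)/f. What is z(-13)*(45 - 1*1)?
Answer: -132/169 ≈ -0.78106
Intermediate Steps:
z(f) = -3/f²
z(-13)*(45 - 1*1) = (-3/(-13)²)*(45 - 1*1) = (-3*1/169)*(45 - 1) = -3/169*44 = -132/169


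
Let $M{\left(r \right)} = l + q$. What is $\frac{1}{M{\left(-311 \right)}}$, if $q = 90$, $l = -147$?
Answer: $- \frac{1}{57} \approx -0.017544$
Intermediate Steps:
$M{\left(r \right)} = -57$ ($M{\left(r \right)} = -147 + 90 = -57$)
$\frac{1}{M{\left(-311 \right)}} = \frac{1}{-57} = - \frac{1}{57}$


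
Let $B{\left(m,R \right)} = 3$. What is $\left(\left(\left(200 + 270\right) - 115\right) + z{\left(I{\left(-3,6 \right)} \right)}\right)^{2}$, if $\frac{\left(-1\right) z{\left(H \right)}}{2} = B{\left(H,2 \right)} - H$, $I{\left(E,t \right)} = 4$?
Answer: $127449$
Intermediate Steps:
$z{\left(H \right)} = -6 + 2 H$ ($z{\left(H \right)} = - 2 \left(3 - H\right) = -6 + 2 H$)
$\left(\left(\left(200 + 270\right) - 115\right) + z{\left(I{\left(-3,6 \right)} \right)}\right)^{2} = \left(\left(\left(200 + 270\right) - 115\right) + \left(-6 + 2 \cdot 4\right)\right)^{2} = \left(\left(470 - 115\right) + \left(-6 + 8\right)\right)^{2} = \left(355 + 2\right)^{2} = 357^{2} = 127449$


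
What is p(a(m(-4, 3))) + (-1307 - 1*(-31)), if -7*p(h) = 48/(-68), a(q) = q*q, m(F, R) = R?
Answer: -151832/119 ≈ -1275.9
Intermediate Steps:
a(q) = q²
p(h) = 12/119 (p(h) = -48/(7*(-68)) = -48*(-1)/(7*68) = -⅐*(-12/17) = 12/119)
p(a(m(-4, 3))) + (-1307 - 1*(-31)) = 12/119 + (-1307 - 1*(-31)) = 12/119 + (-1307 + 31) = 12/119 - 1276 = -151832/119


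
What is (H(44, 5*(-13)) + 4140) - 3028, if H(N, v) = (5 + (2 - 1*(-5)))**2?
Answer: 1256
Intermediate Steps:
H(N, v) = 144 (H(N, v) = (5 + (2 + 5))**2 = (5 + 7)**2 = 12**2 = 144)
(H(44, 5*(-13)) + 4140) - 3028 = (144 + 4140) - 3028 = 4284 - 3028 = 1256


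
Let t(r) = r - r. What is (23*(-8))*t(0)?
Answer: 0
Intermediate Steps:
t(r) = 0
(23*(-8))*t(0) = (23*(-8))*0 = -184*0 = 0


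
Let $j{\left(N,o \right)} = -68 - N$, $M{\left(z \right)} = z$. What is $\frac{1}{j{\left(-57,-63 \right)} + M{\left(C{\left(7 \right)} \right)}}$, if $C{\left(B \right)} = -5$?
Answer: $- \frac{1}{16} \approx -0.0625$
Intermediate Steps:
$\frac{1}{j{\left(-57,-63 \right)} + M{\left(C{\left(7 \right)} \right)}} = \frac{1}{\left(-68 - -57\right) - 5} = \frac{1}{\left(-68 + 57\right) - 5} = \frac{1}{-11 - 5} = \frac{1}{-16} = - \frac{1}{16}$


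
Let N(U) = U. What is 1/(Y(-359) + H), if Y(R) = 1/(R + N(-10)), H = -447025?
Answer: -369/164952226 ≈ -2.2370e-6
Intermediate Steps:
Y(R) = 1/(-10 + R) (Y(R) = 1/(R - 10) = 1/(-10 + R))
1/(Y(-359) + H) = 1/(1/(-10 - 359) - 447025) = 1/(1/(-369) - 447025) = 1/(-1/369 - 447025) = 1/(-164952226/369) = -369/164952226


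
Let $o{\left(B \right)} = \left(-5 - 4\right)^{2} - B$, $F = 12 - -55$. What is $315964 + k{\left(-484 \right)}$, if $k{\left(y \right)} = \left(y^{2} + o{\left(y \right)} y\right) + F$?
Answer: $276827$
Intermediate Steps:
$F = 67$ ($F = 12 + 55 = 67$)
$o{\left(B \right)} = 81 - B$ ($o{\left(B \right)} = \left(-5 - 4\right)^{2} - B = \left(-9\right)^{2} - B = 81 - B$)
$k{\left(y \right)} = 67 + y^{2} + y \left(81 - y\right)$ ($k{\left(y \right)} = \left(y^{2} + \left(81 - y\right) y\right) + 67 = \left(y^{2} + y \left(81 - y\right)\right) + 67 = 67 + y^{2} + y \left(81 - y\right)$)
$315964 + k{\left(-484 \right)} = 315964 + \left(67 + 81 \left(-484\right)\right) = 315964 + \left(67 - 39204\right) = 315964 - 39137 = 276827$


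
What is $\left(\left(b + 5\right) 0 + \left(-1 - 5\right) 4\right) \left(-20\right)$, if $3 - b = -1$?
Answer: $480$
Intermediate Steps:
$b = 4$ ($b = 3 - -1 = 3 + 1 = 4$)
$\left(\left(b + 5\right) 0 + \left(-1 - 5\right) 4\right) \left(-20\right) = \left(\left(4 + 5\right) 0 + \left(-1 - 5\right) 4\right) \left(-20\right) = \left(9 \cdot 0 - 24\right) \left(-20\right) = \left(0 - 24\right) \left(-20\right) = \left(-24\right) \left(-20\right) = 480$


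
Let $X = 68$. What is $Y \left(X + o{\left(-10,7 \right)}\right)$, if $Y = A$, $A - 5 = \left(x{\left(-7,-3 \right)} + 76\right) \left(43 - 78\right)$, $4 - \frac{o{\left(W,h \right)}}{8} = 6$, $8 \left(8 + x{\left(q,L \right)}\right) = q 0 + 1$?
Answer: $- \frac{247455}{2} \approx -1.2373 \cdot 10^{5}$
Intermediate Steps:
$x{\left(q,L \right)} = - \frac{63}{8}$ ($x{\left(q,L \right)} = -8 + \frac{q 0 + 1}{8} = -8 + \frac{0 + 1}{8} = -8 + \frac{1}{8} \cdot 1 = -8 + \frac{1}{8} = - \frac{63}{8}$)
$o{\left(W,h \right)} = -16$ ($o{\left(W,h \right)} = 32 - 48 = -16$)
$A = - \frac{19035}{8}$ ($A = 5 + \left(- \frac{63}{8} + 76\right) \left(43 - 78\right) = 5 + \frac{545}{8} \left(-35\right) = 5 - \frac{19075}{8} = - \frac{19035}{8} \approx -2379.4$)
$Y = - \frac{19035}{8} \approx -2379.4$
$Y \left(X + o{\left(-10,7 \right)}\right) = - \frac{19035 \left(68 - 16\right)}{8} = \left(- \frac{19035}{8}\right) 52 = - \frac{247455}{2}$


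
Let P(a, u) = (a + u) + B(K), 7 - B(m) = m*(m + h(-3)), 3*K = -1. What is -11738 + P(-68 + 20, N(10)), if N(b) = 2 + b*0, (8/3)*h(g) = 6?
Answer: -423949/36 ≈ -11776.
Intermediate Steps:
h(g) = 9/4 (h(g) = (3/8)*6 = 9/4)
K = -⅓ (K = (⅓)*(-1) = -⅓ ≈ -0.33333)
B(m) = 7 - m*(9/4 + m) (B(m) = 7 - m*(m + 9/4) = 7 - m*(9/4 + m))
N(b) = 2 (N(b) = 2 + 0 = 2)
P(a, u) = 275/36 + a + u (P(a, u) = (a + u) + (7 - (-⅓)² - 9/4*(-⅓)) = (a + u) + (7 - 1*⅑ + ¾) = (a + u) + (7 - ⅑ + ¾) = (a + u) + 275/36 = 275/36 + a + u)
-11738 + P(-68 + 20, N(10)) = -11738 + (275/36 + (-68 + 20) + 2) = -11738 + (275/36 - 48 + 2) = -11738 - 1381/36 = -423949/36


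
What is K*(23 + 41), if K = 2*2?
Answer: 256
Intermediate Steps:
K = 4
K*(23 + 41) = 4*(23 + 41) = 4*64 = 256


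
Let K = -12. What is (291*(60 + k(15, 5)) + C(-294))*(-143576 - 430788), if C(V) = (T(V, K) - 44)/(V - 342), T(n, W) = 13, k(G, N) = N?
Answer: -1727395565861/159 ≈ -1.0864e+10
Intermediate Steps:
C(V) = -31/(-342 + V) (C(V) = (13 - 44)/(V - 342) = -31/(-342 + V))
(291*(60 + k(15, 5)) + C(-294))*(-143576 - 430788) = (291*(60 + 5) - 31/(-342 - 294))*(-143576 - 430788) = (291*65 - 31/(-636))*(-574364) = (18915 - 31*(-1/636))*(-574364) = (18915 + 31/636)*(-574364) = (12029971/636)*(-574364) = -1727395565861/159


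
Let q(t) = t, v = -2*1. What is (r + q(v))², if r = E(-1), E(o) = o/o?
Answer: 1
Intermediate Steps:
E(o) = 1
v = -2
r = 1
(r + q(v))² = (1 - 2)² = (-1)² = 1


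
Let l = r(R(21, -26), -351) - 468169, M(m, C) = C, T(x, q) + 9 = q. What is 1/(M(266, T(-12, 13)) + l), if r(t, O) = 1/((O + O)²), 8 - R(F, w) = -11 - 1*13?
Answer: -492804/230713584659 ≈ -2.1360e-6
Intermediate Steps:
T(x, q) = -9 + q
R(F, w) = 32 (R(F, w) = 8 - (-11 - 1*13) = 8 - (-11 - 13) = 8 - 1*(-24) = 8 + 24 = 32)
r(t, O) = 1/(4*O²) (r(t, O) = 1/((2*O)²) = 1/(4*O²))
l = -230715555875/492804 (l = (¼)/(-351)² - 468169 = (¼)*(1/123201) - 468169 = 1/492804 - 468169 = -230715555875/492804 ≈ -4.6817e+5)
1/(M(266, T(-12, 13)) + l) = 1/((-9 + 13) - 230715555875/492804) = 1/(4 - 230715555875/492804) = 1/(-230713584659/492804) = -492804/230713584659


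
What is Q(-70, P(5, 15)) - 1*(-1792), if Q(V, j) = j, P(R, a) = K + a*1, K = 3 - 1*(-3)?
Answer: 1813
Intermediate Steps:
K = 6 (K = 3 + 3 = 6)
P(R, a) = 6 + a (P(R, a) = 6 + a*1 = 6 + a)
Q(-70, P(5, 15)) - 1*(-1792) = (6 + 15) - 1*(-1792) = 21 + 1792 = 1813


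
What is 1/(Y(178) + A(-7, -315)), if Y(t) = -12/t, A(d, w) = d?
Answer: -89/629 ≈ -0.14149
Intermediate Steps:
1/(Y(178) + A(-7, -315)) = 1/(-12/178 - 7) = 1/(-12*1/178 - 7) = 1/(-6/89 - 7) = 1/(-629/89) = -89/629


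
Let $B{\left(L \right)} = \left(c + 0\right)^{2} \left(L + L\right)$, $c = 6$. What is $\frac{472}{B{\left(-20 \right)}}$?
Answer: $- \frac{59}{180} \approx -0.32778$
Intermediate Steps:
$B{\left(L \right)} = 72 L$ ($B{\left(L \right)} = \left(6 + 0\right)^{2} \left(L + L\right) = 6^{2} \cdot 2 L = 36 \cdot 2 L = 72 L$)
$\frac{472}{B{\left(-20 \right)}} = \frac{472}{72 \left(-20\right)} = \frac{472}{-1440} = 472 \left(- \frac{1}{1440}\right) = - \frac{59}{180}$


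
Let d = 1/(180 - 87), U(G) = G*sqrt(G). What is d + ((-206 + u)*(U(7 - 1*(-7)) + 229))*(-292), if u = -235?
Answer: 2742457285/93 + 1802808*sqrt(14) ≈ 3.6234e+7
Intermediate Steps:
U(G) = G**(3/2)
d = 1/93 ≈ 0.010753
d + ((-206 + u)*(U(7 - 1*(-7)) + 229))*(-292) = 1/93 + ((-206 - 235)*((7 - 1*(-7))**(3/2) + 229))*(-292) = 1/93 - 441*((7 + 7)**(3/2) + 229)*(-292) = 1/93 - 441*(14**(3/2) + 229)*(-292) = 1/93 - 441*(14*sqrt(14) + 229)*(-292) = 1/93 - 441*(229 + 14*sqrt(14))*(-292) = 1/93 + (-100989 - 6174*sqrt(14))*(-292) = 1/93 + (29488788 + 1802808*sqrt(14)) = 2742457285/93 + 1802808*sqrt(14)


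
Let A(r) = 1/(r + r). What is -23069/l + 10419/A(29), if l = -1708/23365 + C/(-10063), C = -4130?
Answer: 42503069254837/79309846 ≈ 5.3591e+5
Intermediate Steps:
A(r) = 1/(2*r)
l = 79309846/235121995 (l = -1708/23365 - 4130/(-10063) = -1708*1/23365 - 4130*(-1/10063) = -1708/23365 + 4130/10063 = 79309846/235121995 ≈ 0.33731)
-23069/l + 10419/A(29) = -23069/79309846/235121995 + 10419/(((1/2)/29)) = -23069*235121995/79309846 + 10419/(((1/2)*(1/29))) = -5424029302655/79309846 + 10419/(1/58) = -5424029302655/79309846 + 10419*58 = -5424029302655/79309846 + 604302 = 42503069254837/79309846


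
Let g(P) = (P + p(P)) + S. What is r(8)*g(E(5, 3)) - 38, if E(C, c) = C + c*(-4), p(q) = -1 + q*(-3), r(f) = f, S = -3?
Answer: 42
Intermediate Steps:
p(q) = -1 - 3*q
E(C, c) = C - 4*c
g(P) = -4 - 2*P (g(P) = (P + (-1 - 3*P)) - 3 = (-1 - 2*P) - 3 = -4 - 2*P)
r(8)*g(E(5, 3)) - 38 = 8*(-4 - 2*(5 - 4*3)) - 38 = 8*(-4 - 2*(5 - 12)) - 38 = 8*(-4 - 2*(-7)) - 38 = 8*(-4 + 14) - 38 = 8*10 - 38 = 80 - 38 = 42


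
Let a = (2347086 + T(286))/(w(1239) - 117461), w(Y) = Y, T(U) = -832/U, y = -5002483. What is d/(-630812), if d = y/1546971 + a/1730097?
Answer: 922056271209921053/179867358027114563059254 ≈ 5.1263e-6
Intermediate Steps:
a = -12908957/639221 (a = (2347086 - 832/286)/(1239 - 117461) = (2347086 - 832*1/286)/(-116222) = (2347086 - 32/11)*(-1/116222) = (25817914/11)*(-1/116222) = -12908957/639221 ≈ -20.195)
d = -1844112542419842106/570272467952780109 (d = -5002483/1546971 - 12908957/639221/1730097 = -5002483*1/1546971 - 12908957/639221*1/1730097 = -5002483/1546971 - 12908957/1105914334437 = -1844112542419842106/570272467952780109 ≈ -3.2337)
d/(-630812) = -1844112542419842106/570272467952780109/(-630812) = -1844112542419842106/570272467952780109*(-1/630812) = 922056271209921053/179867358027114563059254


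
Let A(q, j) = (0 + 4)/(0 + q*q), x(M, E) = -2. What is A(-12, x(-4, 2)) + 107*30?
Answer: 115561/36 ≈ 3210.0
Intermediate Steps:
A(q, j) = 4/q² (A(q, j) = 4/(0 + q²) = 4/(q²) = 4/q²)
A(-12, x(-4, 2)) + 107*30 = 4/(-12)² + 107*30 = 4*(1/144) + 3210 = 1/36 + 3210 = 115561/36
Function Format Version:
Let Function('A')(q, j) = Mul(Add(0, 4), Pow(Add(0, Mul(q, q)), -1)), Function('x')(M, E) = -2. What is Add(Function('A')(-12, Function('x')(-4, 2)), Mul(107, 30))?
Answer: Rational(115561, 36) ≈ 3210.0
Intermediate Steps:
Function('A')(q, j) = Mul(4, Pow(q, -2)) (Function('A')(q, j) = Mul(4, Pow(Add(0, Pow(q, 2)), -1)) = Mul(4, Pow(Pow(q, 2), -1)) = Mul(4, Pow(q, -2)))
Add(Function('A')(-12, Function('x')(-4, 2)), Mul(107, 30)) = Add(Mul(4, Pow(-12, -2)), Mul(107, 30)) = Add(Mul(4, Rational(1, 144)), 3210) = Add(Rational(1, 36), 3210) = Rational(115561, 36)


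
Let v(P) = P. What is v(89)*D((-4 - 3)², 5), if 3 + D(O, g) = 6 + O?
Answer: 4628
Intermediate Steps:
D(O, g) = 3 + O (D(O, g) = -3 + (6 + O) = 3 + O)
v(89)*D((-4 - 3)², 5) = 89*(3 + (-4 - 3)²) = 89*(3 + (-7)²) = 89*(3 + 49) = 89*52 = 4628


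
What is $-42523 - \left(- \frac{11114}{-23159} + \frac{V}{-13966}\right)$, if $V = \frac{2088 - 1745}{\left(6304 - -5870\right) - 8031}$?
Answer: $- \frac{56981722235962861}{1340006094942} \approx -42524.0$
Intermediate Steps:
$V = \frac{343}{4143}$ ($V = \frac{343}{\left(6304 + 5870\right) - 8031} = \frac{343}{12174 - 8031} = \frac{343}{4143} \approx 0.08279$)
$-42523 - \left(- \frac{11114}{-23159} + \frac{V}{-13966}\right) = -42523 - \left(- \frac{11114}{-23159} + \frac{343}{4143 \left(-13966\right)}\right) = -42523 - \left(\left(-11114\right) \left(- \frac{1}{23159}\right) + \frac{343}{4143} \left(- \frac{1}{13966}\right)\right) = -42523 - \left(\frac{11114}{23159} - \frac{343}{57861138}\right) = -42523 - \frac{643060744195}{1340006094942} = - \frac{56981722235962861}{1340006094942}$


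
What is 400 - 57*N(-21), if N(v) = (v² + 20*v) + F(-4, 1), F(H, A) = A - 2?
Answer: -740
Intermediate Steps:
F(H, A) = -2 + A
N(v) = -1 + v² + 20*v (N(v) = (v² + 20*v) + (-2 + 1) = (v² + 20*v) - 1 = -1 + v² + 20*v)
400 - 57*N(-21) = 400 - 57*(-1 + (-21)² + 20*(-21)) = 400 - 57*(-1 + 441 - 420) = 400 - 57*20 = 400 - 1140 = -740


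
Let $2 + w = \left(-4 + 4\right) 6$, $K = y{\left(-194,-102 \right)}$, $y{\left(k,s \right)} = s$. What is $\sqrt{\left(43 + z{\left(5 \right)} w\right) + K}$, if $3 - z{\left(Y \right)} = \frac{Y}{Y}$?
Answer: $3 i \sqrt{7} \approx 7.9373 i$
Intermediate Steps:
$K = -102$
$z{\left(Y \right)} = 2$ ($z{\left(Y \right)} = 3 - \frac{Y}{Y} = 3 - 1 = 2$)
$w = -2$ ($w = -2 + \left(-4 + 4\right) 6 = -2 + 0 \cdot 6 = -2 + 0 = -2$)
$\sqrt{\left(43 + z{\left(5 \right)} w\right) + K} = \sqrt{\left(43 + 2 \left(-2\right)\right) - 102} = \sqrt{\left(43 - 4\right) - 102} = \sqrt{39 - 102} = \sqrt{-63} = 3 i \sqrt{7}$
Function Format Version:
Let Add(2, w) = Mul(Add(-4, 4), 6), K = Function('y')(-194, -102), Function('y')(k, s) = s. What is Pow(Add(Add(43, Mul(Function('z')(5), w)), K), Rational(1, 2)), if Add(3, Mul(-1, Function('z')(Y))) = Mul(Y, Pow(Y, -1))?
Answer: Mul(3, I, Pow(7, Rational(1, 2))) ≈ Mul(7.9373, I)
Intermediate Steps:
K = -102
Function('z')(Y) = 2 (Function('z')(Y) = Add(3, Mul(-1, Mul(Y, Pow(Y, -1)))) = Add(3, Mul(-1, 1)) = Add(3, -1) = 2)
w = -2 (w = Add(-2, Mul(Add(-4, 4), 6)) = Add(-2, Mul(0, 6)) = Add(-2, 0) = -2)
Pow(Add(Add(43, Mul(Function('z')(5), w)), K), Rational(1, 2)) = Pow(Add(Add(43, Mul(2, -2)), -102), Rational(1, 2)) = Pow(Add(Add(43, -4), -102), Rational(1, 2)) = Pow(Add(39, -102), Rational(1, 2)) = Pow(-63, Rational(1, 2)) = Mul(3, I, Pow(7, Rational(1, 2)))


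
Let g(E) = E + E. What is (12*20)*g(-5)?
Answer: -2400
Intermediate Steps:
g(E) = 2*E
(12*20)*g(-5) = (12*20)*(2*(-5)) = 240*(-10) = -2400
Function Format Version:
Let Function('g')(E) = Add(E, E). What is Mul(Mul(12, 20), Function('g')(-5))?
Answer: -2400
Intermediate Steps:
Function('g')(E) = Mul(2, E)
Mul(Mul(12, 20), Function('g')(-5)) = Mul(Mul(12, 20), Mul(2, -5)) = Mul(240, -10) = -2400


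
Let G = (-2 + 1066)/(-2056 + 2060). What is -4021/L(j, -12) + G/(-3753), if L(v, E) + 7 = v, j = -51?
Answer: 15075385/217674 ≈ 69.257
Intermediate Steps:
L(v, E) = -7 + v
G = 266 (G = 1064/4 = 1064*(1/4) = 266)
-4021/L(j, -12) + G/(-3753) = -4021/(-7 - 51) + 266/(-3753) = -4021/(-58) + 266*(-1/3753) = -4021*(-1/58) - 266/3753 = 4021/58 - 266/3753 = 15075385/217674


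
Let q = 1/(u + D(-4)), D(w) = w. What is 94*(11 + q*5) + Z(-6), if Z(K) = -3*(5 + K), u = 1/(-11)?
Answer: 8299/9 ≈ 922.11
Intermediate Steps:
u = -1/11 ≈ -0.090909
q = -11/45 (q = 1/(-1/11 - 4) = 1/(-45/11) = -11/45 ≈ -0.24444)
Z(K) = -15 - 3*K
94*(11 + q*5) + Z(-6) = 94*(11 - 11/45*5) + (-15 - 3*(-6)) = 94*(11 - 11/9) + (-15 + 18) = 94*(88/9) + 3 = 8272/9 + 3 = 8299/9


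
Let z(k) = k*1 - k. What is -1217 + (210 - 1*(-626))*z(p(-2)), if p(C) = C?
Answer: -1217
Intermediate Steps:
z(k) = 0 (z(k) = k - k = 0)
-1217 + (210 - 1*(-626))*z(p(-2)) = -1217 + (210 - 1*(-626))*0 = -1217 + (210 + 626)*0 = -1217 + 836*0 = -1217 + 0 = -1217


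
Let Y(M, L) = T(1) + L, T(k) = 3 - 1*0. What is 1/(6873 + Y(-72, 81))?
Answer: 1/6957 ≈ 0.00014374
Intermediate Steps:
T(k) = 3 (T(k) = 3 + 0 = 3)
Y(M, L) = 3 + L
1/(6873 + Y(-72, 81)) = 1/(6873 + (3 + 81)) = 1/(6873 + 84) = 1/6957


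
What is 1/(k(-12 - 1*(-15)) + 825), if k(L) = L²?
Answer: 1/834 ≈ 0.0011990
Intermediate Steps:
1/(k(-12 - 1*(-15)) + 825) = 1/((-12 - 1*(-15))² + 825) = 1/((-12 + 15)² + 825) = 1/(3² + 825) = 1/(9 + 825) = 1/834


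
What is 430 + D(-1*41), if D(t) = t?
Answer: 389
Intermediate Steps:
430 + D(-1*41) = 430 - 1*41 = 430 - 41 = 389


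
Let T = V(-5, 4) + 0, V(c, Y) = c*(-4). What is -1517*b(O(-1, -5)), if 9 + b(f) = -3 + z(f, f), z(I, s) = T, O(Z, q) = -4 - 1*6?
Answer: -12136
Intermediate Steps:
V(c, Y) = -4*c
O(Z, q) = -10 (O(Z, q) = -4 - 6 = -10)
T = 20 (T = -4*(-5) + 0 = 20 + 0 = 20)
z(I, s) = 20
b(f) = 8 (b(f) = -9 + (-3 + 20) = -9 + 17 = 8)
-1517*b(O(-1, -5)) = -1517*8 = -12136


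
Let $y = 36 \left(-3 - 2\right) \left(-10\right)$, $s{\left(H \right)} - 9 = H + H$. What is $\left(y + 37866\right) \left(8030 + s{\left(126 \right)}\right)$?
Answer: $328870806$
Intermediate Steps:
$s{\left(H \right)} = 9 + 2 H$ ($s{\left(H \right)} = 9 + \left(H + H\right) = 9 + 2 H$)
$y = 1800$ ($y = 36 \left(-3 - 2\right) \left(-10\right) = 36 \left(-5\right) \left(-10\right) = \left(-180\right) \left(-10\right) = 1800$)
$\left(y + 37866\right) \left(8030 + s{\left(126 \right)}\right) = \left(1800 + 37866\right) \left(8030 + \left(9 + 2 \cdot 126\right)\right) = 39666 \left(8030 + \left(9 + 252\right)\right) = 39666 \left(8030 + 261\right) = 39666 \cdot 8291 = 328870806$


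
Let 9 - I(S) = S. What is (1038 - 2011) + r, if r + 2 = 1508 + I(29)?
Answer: 513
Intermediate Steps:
I(S) = 9 - S
r = 1486 (r = -2 + (1508 + (9 - 1*29)) = -2 + (1508 + (9 - 29)) = -2 + (1508 - 20) = -2 + 1488 = 1486)
(1038 - 2011) + r = (1038 - 2011) + 1486 = -973 + 1486 = 513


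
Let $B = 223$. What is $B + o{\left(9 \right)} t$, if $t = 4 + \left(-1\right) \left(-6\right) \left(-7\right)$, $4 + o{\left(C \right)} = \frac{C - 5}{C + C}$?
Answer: $\frac{3299}{9} \approx 366.56$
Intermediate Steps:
$o{\left(C \right)} = -4 + \frac{-5 + C}{2 C}$ ($o{\left(C \right)} = -4 + \frac{C - 5}{C + C} = -4 + \frac{-5 + C}{2 C}$)
$t = -38$ ($t = 4 + 6 \left(-7\right) = 4 - 42 = -38$)
$B + o{\left(9 \right)} t = 223 + \frac{-5 - 63}{2 \cdot 9} \left(-38\right) = 223 + \frac{1}{2} \cdot \frac{1}{9} \left(-5 - 63\right) \left(-38\right) = 223 + \frac{1}{2} \cdot \frac{1}{9} \left(-68\right) \left(-38\right) = 223 - - \frac{1292}{9} = 223 + \frac{1292}{9} = \frac{3299}{9}$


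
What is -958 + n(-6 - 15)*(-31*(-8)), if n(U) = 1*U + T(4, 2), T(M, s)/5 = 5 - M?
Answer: -4926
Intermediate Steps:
T(M, s) = 25 - 5*M (T(M, s) = 5*(5 - M) = 25 - 5*M)
n(U) = 5 + U (n(U) = 1*U + (25 - 5*4) = U + (25 - 20) = U + 5 = 5 + U)
-958 + n(-6 - 15)*(-31*(-8)) = -958 + (5 + (-6 - 15))*(-31*(-8)) = -958 + (5 - 21)*248 = -958 - 16*248 = -958 - 3968 = -4926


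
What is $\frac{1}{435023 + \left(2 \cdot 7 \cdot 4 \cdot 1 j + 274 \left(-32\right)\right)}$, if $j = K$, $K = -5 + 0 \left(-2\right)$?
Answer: $\frac{1}{425975} \approx 2.3476 \cdot 10^{-6}$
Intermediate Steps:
$K = -5$ ($K = -5 + 0 = -5$)
$j = -5$
$\frac{1}{435023 + \left(2 \cdot 7 \cdot 4 \cdot 1 j + 274 \left(-32\right)\right)} = \frac{1}{435023 + \left(2 \cdot 7 \cdot 4 \cdot 1 \left(-5\right) + 274 \left(-32\right)\right)} = \frac{1}{435023 - \left(8768 - 14 \cdot 4 \left(-5\right)\right)} = \frac{1}{435023 + \left(14 \left(-20\right) - 8768\right)} = \frac{1}{435023 - 9048} = \frac{1}{425975}$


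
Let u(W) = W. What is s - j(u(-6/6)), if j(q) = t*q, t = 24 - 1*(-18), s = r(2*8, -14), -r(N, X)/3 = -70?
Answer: 252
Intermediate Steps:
r(N, X) = 210 (r(N, X) = -3*(-70) = 210)
s = 210
t = 42 (t = 24 + 18 = 42)
j(q) = 42*q
s - j(u(-6/6)) = 210 - 42*(-6/6) = 210 - 42*(-6*⅙) = 210 - 42*(-1) = 210 - 1*(-42) = 210 + 42 = 252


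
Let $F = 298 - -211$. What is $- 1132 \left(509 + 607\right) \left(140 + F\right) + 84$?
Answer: $-819889404$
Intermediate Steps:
$F = 509$ ($F = 298 + 211 = 509$)
$- 1132 \left(509 + 607\right) \left(140 + F\right) + 84 = - 1132 \left(509 + 607\right) \left(140 + 509\right) + 84 = - 1132 \cdot 1116 \cdot 649 + 84 = \left(-1132\right) 724284 + 84 = -819889488 + 84 = -819889404$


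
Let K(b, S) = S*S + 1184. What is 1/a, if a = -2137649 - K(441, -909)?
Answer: -1/2965114 ≈ -3.3726e-7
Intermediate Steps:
K(b, S) = 1184 + S² (K(b, S) = S² + 1184 = 1184 + S²)
a = -2965114 (a = -2137649 - (1184 + (-909)²) = -2137649 - (1184 + 826281) = -2137649 - 1*827465 = -2137649 - 827465 = -2965114)
1/a = 1/(-2965114) = -1/2965114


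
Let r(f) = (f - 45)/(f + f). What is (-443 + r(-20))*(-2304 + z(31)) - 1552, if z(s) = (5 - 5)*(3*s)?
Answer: 1015376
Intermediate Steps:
r(f) = (-45 + f)/(2*f) (r(f) = (-45 + f)/((2*f)) = (-45 + f)*(1/(2*f)) = (-45 + f)/(2*f))
z(s) = 0 (z(s) = 0*(3*s) = 0)
(-443 + r(-20))*(-2304 + z(31)) - 1552 = (-443 + (½)*(-45 - 20)/(-20))*(-2304 + 0) - 1552 = (-443 + (½)*(-1/20)*(-65))*(-2304) - 1552 = (-443 + 13/8)*(-2304) - 1552 = -3531/8*(-2304) - 1552 = 1016928 - 1552 = 1015376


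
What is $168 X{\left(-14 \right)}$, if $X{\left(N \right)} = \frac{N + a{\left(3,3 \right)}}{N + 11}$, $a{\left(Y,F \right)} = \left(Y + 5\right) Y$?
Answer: $-560$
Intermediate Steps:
$a{\left(Y,F \right)} = Y \left(5 + Y\right)$ ($a{\left(Y,F \right)} = \left(5 + Y\right) Y = Y \left(5 + Y\right)$)
$X{\left(N \right)} = \frac{24 + N}{11 + N}$ ($X{\left(N \right)} = \frac{N + 3 \left(5 + 3\right)}{N + 11} = \frac{N + 3 \cdot 8}{11 + N} = \frac{N + 24}{11 + N} = \frac{24 + N}{11 + N}$)
$168 X{\left(-14 \right)} = 168 \frac{24 - 14}{11 - 14} = 168 \frac{1}{-3} \cdot 10 = 168 \left(\left(- \frac{1}{3}\right) 10\right) = 168 \left(- \frac{10}{3}\right) = -560$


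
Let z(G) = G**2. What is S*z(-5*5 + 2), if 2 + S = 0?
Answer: -1058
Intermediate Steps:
S = -2 (S = -2 + 0 = -2)
S*z(-5*5 + 2) = -2*(-5*5 + 2)**2 = -2*(-25 + 2)**2 = -2*(-23)**2 = -2*529 = -1058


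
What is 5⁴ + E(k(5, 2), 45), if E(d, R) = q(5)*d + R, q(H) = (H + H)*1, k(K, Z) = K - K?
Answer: 670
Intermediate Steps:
k(K, Z) = 0
q(H) = 2*H (q(H) = (2*H)*1 = 2*H)
E(d, R) = R + 10*d (E(d, R) = (2*5)*d + R = 10*d + R = R + 10*d)
5⁴ + E(k(5, 2), 45) = 5⁴ + (45 + 10*0) = 625 + (45 + 0) = 625 + 45 = 670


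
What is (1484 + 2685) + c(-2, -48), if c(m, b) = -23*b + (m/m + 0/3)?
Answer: 5274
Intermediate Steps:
c(m, b) = 1 - 23*b (c(m, b) = -23*b + (1 + 0*(⅓)) = -23*b + (1 + 0) = -23*b + 1 = 1 - 23*b)
(1484 + 2685) + c(-2, -48) = (1484 + 2685) + (1 - 23*(-48)) = 4169 + (1 + 1104) = 4169 + 1105 = 5274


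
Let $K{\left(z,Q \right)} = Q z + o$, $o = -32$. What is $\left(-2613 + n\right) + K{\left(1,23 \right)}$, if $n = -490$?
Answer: $-3112$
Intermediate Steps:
$K{\left(z,Q \right)} = -32 + Q z$ ($K{\left(z,Q \right)} = Q z - 32 = -32 + Q z$)
$\left(-2613 + n\right) + K{\left(1,23 \right)} = \left(-2613 - 490\right) + \left(-32 + 23 \cdot 1\right) = -3103 + \left(-32 + 23\right) = -3103 - 9 = -3112$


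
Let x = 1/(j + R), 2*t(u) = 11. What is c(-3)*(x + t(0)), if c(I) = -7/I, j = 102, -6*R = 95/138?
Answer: 6507389/506166 ≈ 12.856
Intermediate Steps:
t(u) = 11/2 (t(u) = (½)*11 = 11/2)
R = -95/828 (R = -95/(6*138) = -⅙*95/138 = -95/828 ≈ -0.11473)
x = 828/84361 (x = 1/(102 - 95/828) = 1/(84361/828) = 828/84361 ≈ 0.0098150)
c(-3)*(x + t(0)) = (-7/(-3))*(828/84361 + 11/2) = -7*(-⅓)*(929627/168722) = (7/3)*(929627/168722) = 6507389/506166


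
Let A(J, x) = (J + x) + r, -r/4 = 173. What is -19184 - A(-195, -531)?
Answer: -17766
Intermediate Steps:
r = -692 (r = -4*173 = -692)
A(J, x) = -692 + J + x (A(J, x) = (J + x) - 692 = -692 + J + x)
-19184 - A(-195, -531) = -19184 - (-692 - 195 - 531) = -19184 - 1*(-1418) = -19184 + 1418 = -17766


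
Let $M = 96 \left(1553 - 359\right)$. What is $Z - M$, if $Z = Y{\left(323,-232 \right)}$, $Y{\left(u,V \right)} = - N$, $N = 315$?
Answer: $-114939$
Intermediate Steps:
$Y{\left(u,V \right)} = -315$ ($Y{\left(u,V \right)} = \left(-1\right) 315 = -315$)
$Z = -315$
$M = 114624$ ($M = 96 \cdot 1194 = 114624$)
$Z - M = -315 - 114624 = -114939$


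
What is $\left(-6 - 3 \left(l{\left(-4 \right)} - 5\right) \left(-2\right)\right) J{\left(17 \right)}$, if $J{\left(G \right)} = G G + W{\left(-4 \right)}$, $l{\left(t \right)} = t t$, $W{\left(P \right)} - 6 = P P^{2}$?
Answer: $13860$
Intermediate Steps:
$W{\left(P \right)} = 6 + P^{3}$ ($W{\left(P \right)} = 6 + P P^{2} = 6 + P^{3}$)
$l{\left(t \right)} = t^{2}$
$J{\left(G \right)} = -58 + G^{2}$ ($J{\left(G \right)} = G G + \left(6 + \left(-4\right)^{3}\right) = G^{2} + \left(6 - 64\right) = G^{2} - 58 = -58 + G^{2}$)
$\left(-6 - 3 \left(l{\left(-4 \right)} - 5\right) \left(-2\right)\right) J{\left(17 \right)} = \left(-6 - 3 \left(\left(-4\right)^{2} - 5\right) \left(-2\right)\right) \left(-58 + 17^{2}\right) = \left(-6 - 3 \left(16 - 5\right) \left(-2\right)\right) \left(-58 + 289\right) = \left(-6 - 3 \cdot 11 \left(-2\right)\right) 231 = \left(-6 - -66\right) 231 = \left(-6 + 66\right) 231 = 60 \cdot 231 = 13860$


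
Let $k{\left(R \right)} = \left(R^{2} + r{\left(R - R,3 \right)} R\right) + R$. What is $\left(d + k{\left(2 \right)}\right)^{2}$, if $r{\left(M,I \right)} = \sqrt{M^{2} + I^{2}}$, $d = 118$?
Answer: $16900$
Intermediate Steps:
$r{\left(M,I \right)} = \sqrt{I^{2} + M^{2}}$
$k{\left(R \right)} = R^{2} + 4 R$ ($k{\left(R \right)} = \left(R^{2} + \sqrt{3^{2} + \left(R - R\right)^{2}} R\right) + R = \left(R^{2} + \sqrt{9 + 0^{2}} R\right) + R = \left(R^{2} + \sqrt{9 + 0} R\right) + R = \left(R^{2} + \sqrt{9} R\right) + R = \left(R^{2} + 3 R\right) + R = R^{2} + 4 R$)
$\left(d + k{\left(2 \right)}\right)^{2} = \left(118 + 2 \left(4 + 2\right)\right)^{2} = \left(118 + 2 \cdot 6\right)^{2} = \left(118 + 12\right)^{2} = 130^{2} = 16900$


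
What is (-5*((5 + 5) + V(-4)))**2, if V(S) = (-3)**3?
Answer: 7225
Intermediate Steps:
V(S) = -27
(-5*((5 + 5) + V(-4)))**2 = (-5*((5 + 5) - 27))**2 = (-5*(10 - 27))**2 = (-5*(-17))**2 = 85**2 = 7225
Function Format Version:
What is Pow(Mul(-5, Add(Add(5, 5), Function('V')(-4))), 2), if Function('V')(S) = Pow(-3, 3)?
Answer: 7225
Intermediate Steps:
Function('V')(S) = -27
Pow(Mul(-5, Add(Add(5, 5), Function('V')(-4))), 2) = Pow(Mul(-5, Add(Add(5, 5), -27)), 2) = Pow(Mul(-5, Add(10, -27)), 2) = Pow(Mul(-5, -17), 2) = Pow(85, 2) = 7225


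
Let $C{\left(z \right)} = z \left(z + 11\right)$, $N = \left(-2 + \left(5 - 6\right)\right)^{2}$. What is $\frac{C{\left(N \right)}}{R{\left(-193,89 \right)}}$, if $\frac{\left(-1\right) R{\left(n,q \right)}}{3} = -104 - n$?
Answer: $- \frac{60}{89} \approx -0.67416$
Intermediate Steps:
$N = 9$ ($N = \left(-2 + \left(5 - 6\right)\right)^{2} = \left(-2 - 1\right)^{2} = \left(-3\right)^{2} = 9$)
$R{\left(n,q \right)} = 312 + 3 n$ ($R{\left(n,q \right)} = - 3 \left(-104 - n\right) = 312 + 3 n$)
$C{\left(z \right)} = z \left(11 + z\right)$
$\frac{C{\left(N \right)}}{R{\left(-193,89 \right)}} = \frac{9 \left(11 + 9\right)}{312 + 3 \left(-193\right)} = \frac{9 \cdot 20}{312 - 579} = \frac{180}{-267} = 180 \left(- \frac{1}{267}\right) = - \frac{60}{89}$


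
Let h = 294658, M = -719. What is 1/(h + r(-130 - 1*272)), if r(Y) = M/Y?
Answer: 402/118453235 ≈ 3.3937e-6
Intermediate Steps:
r(Y) = -719/Y
1/(h + r(-130 - 1*272)) = 1/(294658 - 719/(-130 - 1*272)) = 1/(294658 - 719/(-130 - 272)) = 1/(294658 - 719/(-402)) = 1/(294658 - 719*(-1/402)) = 1/(294658 + 719/402) = 1/(118453235/402) = 402/118453235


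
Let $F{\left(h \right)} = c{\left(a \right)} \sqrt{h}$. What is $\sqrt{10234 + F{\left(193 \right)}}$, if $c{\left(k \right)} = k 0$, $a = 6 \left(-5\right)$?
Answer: $\sqrt{10234} \approx 101.16$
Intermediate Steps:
$a = -30$
$c{\left(k \right)} = 0$
$F{\left(h \right)} = 0$ ($F{\left(h \right)} = 0 \sqrt{h} = 0$)
$\sqrt{10234 + F{\left(193 \right)}} = \sqrt{10234 + 0} = \sqrt{10234}$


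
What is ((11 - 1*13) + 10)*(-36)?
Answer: -288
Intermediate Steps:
((11 - 1*13) + 10)*(-36) = ((11 - 13) + 10)*(-36) = (-2 + 10)*(-36) = 8*(-36) = -288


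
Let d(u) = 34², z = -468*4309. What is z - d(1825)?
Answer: -2017768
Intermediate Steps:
z = -2016612
d(u) = 1156
z - d(1825) = -2016612 - 1*1156 = -2016612 - 1156 = -2017768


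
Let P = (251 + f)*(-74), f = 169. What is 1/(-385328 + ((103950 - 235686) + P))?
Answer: -1/548144 ≈ -1.8243e-6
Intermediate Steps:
P = -31080 (P = (251 + 169)*(-74) = 420*(-74) = -31080)
1/(-385328 + ((103950 - 235686) + P)) = 1/(-385328 + ((103950 - 235686) - 31080)) = 1/(-385328 + (-131736 - 31080)) = 1/(-385328 - 162816) = 1/(-548144) = -1/548144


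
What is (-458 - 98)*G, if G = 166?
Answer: -92296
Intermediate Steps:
(-458 - 98)*G = (-458 - 98)*166 = -556*166 = -92296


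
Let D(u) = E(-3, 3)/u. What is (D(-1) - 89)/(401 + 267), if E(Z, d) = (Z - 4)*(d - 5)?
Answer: -103/668 ≈ -0.15419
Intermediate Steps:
E(Z, d) = (-5 + d)*(-4 + Z) (E(Z, d) = (-4 + Z)*(-5 + d) = (-5 + d)*(-4 + Z))
D(u) = 14/u (D(u) = (20 - 5*(-3) - 4*3 - 3*3)/u = (20 + 15 - 12 - 9)/u = 14/u)
(D(-1) - 89)/(401 + 267) = (14/(-1) - 89)/(401 + 267) = (14*(-1) - 89)/668 = (-14 - 89)*(1/668) = -103*1/668 = -103/668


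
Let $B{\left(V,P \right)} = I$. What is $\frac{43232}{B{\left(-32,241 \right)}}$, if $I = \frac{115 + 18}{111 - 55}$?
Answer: $\frac{345856}{19} \approx 18203.0$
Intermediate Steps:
$I = \frac{19}{8}$ ($I = \frac{133}{56} = 133 \cdot \frac{1}{56} = \frac{19}{8} \approx 2.375$)
$B{\left(V,P \right)} = \frac{19}{8}$
$\frac{43232}{B{\left(-32,241 \right)}} = \frac{43232}{\frac{19}{8}} = 43232 \cdot \frac{8}{19} = \frac{345856}{19}$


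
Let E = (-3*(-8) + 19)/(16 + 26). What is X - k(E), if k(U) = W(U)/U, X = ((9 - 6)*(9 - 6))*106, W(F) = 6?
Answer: 40770/43 ≈ 948.14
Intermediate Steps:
E = 43/42 (E = (24 + 19)/42 = 43*(1/42) = 43/42 ≈ 1.0238)
X = 954 (X = (3*3)*106 = 9*106 = 954)
k(U) = 6/U
X - k(E) = 954 - 6/43/42 = 954 - 6*42/43 = 954 - 1*252/43 = 954 - 252/43 = 40770/43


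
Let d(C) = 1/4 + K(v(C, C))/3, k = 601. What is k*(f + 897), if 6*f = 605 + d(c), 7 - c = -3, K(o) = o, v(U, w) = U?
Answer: 43204087/72 ≈ 6.0006e+5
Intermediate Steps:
c = 10 (c = 7 - 1*(-3) = 7 + 3 = 10)
d(C) = ¼ + C/3 (d(C) = 1/4 + C/3 = 1*(¼) + C*(⅓) = ¼ + C/3)
f = 7303/72 (f = (605 + (¼ + (⅓)*10))/6 = (605 + (¼ + 10/3))/6 = (605 + 43/12)/6 = (⅙)*(7303/12) = 7303/72 ≈ 101.43)
k*(f + 897) = 601*(7303/72 + 897) = 601*(71887/72) = 43204087/72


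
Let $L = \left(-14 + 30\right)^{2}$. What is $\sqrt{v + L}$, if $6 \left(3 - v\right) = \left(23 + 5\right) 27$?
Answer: $\sqrt{133} \approx 11.533$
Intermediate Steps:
$L = 256$ ($L = 16^{2} = 256$)
$v = -123$ ($v = 3 - \frac{\left(23 + 5\right) 27}{6} = 3 - \frac{28 \cdot 27}{6} = 3 - 126 = -123$)
$\sqrt{v + L} = \sqrt{-123 + 256} = \sqrt{133}$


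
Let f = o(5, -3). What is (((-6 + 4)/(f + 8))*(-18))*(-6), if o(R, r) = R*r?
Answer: 216/7 ≈ 30.857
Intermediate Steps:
f = -15 (f = 5*(-3) = -15)
(((-6 + 4)/(f + 8))*(-18))*(-6) = (((-6 + 4)/(-15 + 8))*(-18))*(-6) = (-2/(-7)*(-18))*(-6) = (-2*(-⅐)*(-18))*(-6) = ((2/7)*(-18))*(-6) = -36/7*(-6) = 216/7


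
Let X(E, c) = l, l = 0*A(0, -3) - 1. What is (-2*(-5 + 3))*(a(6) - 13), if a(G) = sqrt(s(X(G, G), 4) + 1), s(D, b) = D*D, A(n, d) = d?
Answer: -52 + 4*sqrt(2) ≈ -46.343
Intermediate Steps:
l = -1 (l = 0*(-3) - 1 = 0 - 1 = -1)
X(E, c) = -1
s(D, b) = D**2
a(G) = sqrt(2) (a(G) = sqrt((-1)**2 + 1) = sqrt(1 + 1) = sqrt(2))
(-2*(-5 + 3))*(a(6) - 13) = (-2*(-5 + 3))*(sqrt(2) - 13) = (-2*(-2))*(-13 + sqrt(2)) = 4*(-13 + sqrt(2)) = -52 + 4*sqrt(2)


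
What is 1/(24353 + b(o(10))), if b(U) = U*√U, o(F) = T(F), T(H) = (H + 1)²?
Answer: 1/25684 ≈ 3.8935e-5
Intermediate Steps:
T(H) = (1 + H)²
o(F) = (1 + F)²
b(U) = U^(3/2)
1/(24353 + b(o(10))) = 1/(24353 + ((1 + 10)²)^(3/2)) = 1/(24353 + (11²)^(3/2)) = 1/(24353 + 121^(3/2)) = 1/(24353 + 1331) = 1/25684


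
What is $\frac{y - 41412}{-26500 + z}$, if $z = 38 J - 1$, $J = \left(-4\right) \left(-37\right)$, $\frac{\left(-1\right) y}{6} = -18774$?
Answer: $- \frac{23744}{6959} \approx -3.412$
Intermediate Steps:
$y = 112644$ ($y = \left(-6\right) \left(-18774\right) = 112644$)
$J = 148$
$z = 5623$ ($z = 38 \cdot 148 - 1 = 5624 - 1 = 5623$)
$\frac{y - 41412}{-26500 + z} = \frac{112644 - 41412}{-26500 + 5623} = \frac{71232}{-20877} = 71232 \left(- \frac{1}{20877}\right) = - \frac{23744}{6959}$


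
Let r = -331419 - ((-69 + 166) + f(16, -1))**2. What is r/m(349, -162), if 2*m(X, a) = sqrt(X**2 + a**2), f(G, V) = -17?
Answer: -675638*sqrt(148045)/148045 ≈ -1756.0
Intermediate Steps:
m(X, a) = sqrt(X**2 + a**2)/2
r = -337819 (r = -331419 - ((-69 + 166) - 17)**2 = -331419 - (97 - 17)**2 = -331419 - 1*80**2 = -331419 - 1*6400 = -331419 - 6400 = -337819)
r/m(349, -162) = -337819*2/sqrt(349**2 + (-162)**2) = -337819*2/sqrt(121801 + 26244) = -337819*2*sqrt(148045)/148045 = -675638*sqrt(148045)/148045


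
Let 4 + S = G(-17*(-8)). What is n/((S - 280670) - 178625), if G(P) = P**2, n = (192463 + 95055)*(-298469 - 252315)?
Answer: 14396392192/40073 ≈ 3.5925e+5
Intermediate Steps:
n = -158360314112 (n = 287518*(-550784) = -158360314112)
S = 18492 (S = -4 + (-17*(-8))**2 = -4 + 136**2 = -4 + 18496 = 18492)
n/((S - 280670) - 178625) = -158360314112/((18492 - 280670) - 178625) = -158360314112/(-262178 - 178625) = -158360314112/(-440803) = -158360314112*(-1/440803) = 14396392192/40073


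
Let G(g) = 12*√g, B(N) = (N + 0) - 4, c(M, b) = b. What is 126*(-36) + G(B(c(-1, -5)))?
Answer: -4536 + 36*I ≈ -4536.0 + 36.0*I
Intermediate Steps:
B(N) = -4 + N (B(N) = N - 4 = -4 + N)
126*(-36) + G(B(c(-1, -5))) = 126*(-36) + 12*√(-4 - 5) = -4536 + 12*√(-9) = -4536 + 12*(3*I) = -4536 + 36*I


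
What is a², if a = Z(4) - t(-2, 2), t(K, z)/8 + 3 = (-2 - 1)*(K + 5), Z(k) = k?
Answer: 10000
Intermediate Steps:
t(K, z) = -144 - 24*K (t(K, z) = -24 + 8*((-2 - 1)*(K + 5)) = -24 + 8*(-3*(5 + K)) = -24 + 8*(-15 - 3*K) = -24 + (-120 - 24*K) = -144 - 24*K)
a = 100 (a = 4 - (-144 - 24*(-2)) = 4 - (-144 + 48) = 4 - 1*(-96) = 4 + 96 = 100)
a² = 100² = 10000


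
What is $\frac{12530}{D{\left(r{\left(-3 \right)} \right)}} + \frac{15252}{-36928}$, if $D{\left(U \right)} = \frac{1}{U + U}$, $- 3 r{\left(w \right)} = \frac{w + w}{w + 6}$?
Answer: $\frac{462696401}{27696} \approx 16706.0$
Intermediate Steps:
$r{\left(w \right)} = - \frac{2 w}{3 \left(6 + w\right)}$ ($r{\left(w \right)} = - \frac{\left(w + w\right) \frac{1}{w + 6}}{3} = - \frac{2 w \frac{1}{6 + w}}{3} = - \frac{2 w}{3 \left(6 + w\right)}$)
$D{\left(U \right)} = \frac{1}{2 U}$
$\frac{12530}{D{\left(r{\left(-3 \right)} \right)}} + \frac{15252}{-36928} = \frac{12530}{\frac{1}{2} \frac{1}{\left(-2\right) \left(-3\right) \frac{1}{18 + 3 \left(-3\right)}}} + \frac{15252}{-36928} = \frac{12530}{\frac{1}{2} \frac{1}{\left(-2\right) \left(-3\right) \frac{1}{18 - 9}}} + 15252 \left(- \frac{1}{36928}\right) = \frac{12530}{\frac{1}{2} \frac{1}{\left(-2\right) \left(-3\right) \frac{1}{9}}} - \frac{3813}{9232} = \frac{12530}{\frac{1}{2} \frac{1}{\frac{2}{3}}} - \frac{3813}{9232} = \frac{12530}{\frac{1}{2} \cdot \frac{3}{2}} - \frac{3813}{9232} = \frac{12530}{\frac{3}{4}} - \frac{3813}{9232} = 12530 \cdot \frac{4}{3} - \frac{3813}{9232} = \frac{50120}{3} - \frac{3813}{9232} = \frac{462696401}{27696}$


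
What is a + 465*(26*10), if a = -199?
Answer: 120701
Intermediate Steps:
a + 465*(26*10) = -199 + 465*(26*10) = -199 + 465*260 = -199 + 120900 = 120701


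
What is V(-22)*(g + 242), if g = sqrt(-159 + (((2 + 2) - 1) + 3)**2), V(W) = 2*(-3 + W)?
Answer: -12100 - 50*I*sqrt(123) ≈ -12100.0 - 554.53*I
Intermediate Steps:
V(W) = -6 + 2*W
g = I*sqrt(123) (g = sqrt(-159 + ((4 - 1) + 3)**2) = sqrt(-159 + (3 + 3)**2) = sqrt(-159 + 6**2) = sqrt(-159 + 36) = sqrt(-123) = I*sqrt(123) ≈ 11.091*I)
V(-22)*(g + 242) = (-6 + 2*(-22))*(I*sqrt(123) + 242) = (-6 - 44)*(242 + I*sqrt(123)) = -50*(242 + I*sqrt(123)) = -12100 - 50*I*sqrt(123)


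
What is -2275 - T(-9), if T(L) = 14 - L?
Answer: -2298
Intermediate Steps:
-2275 - T(-9) = -2275 - (14 - 1*(-9)) = -2275 - (14 + 9) = -2275 - 1*23 = -2275 - 23 = -2298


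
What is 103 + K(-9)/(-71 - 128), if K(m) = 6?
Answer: 20491/199 ≈ 102.97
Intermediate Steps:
103 + K(-9)/(-71 - 128) = 103 + 6/(-71 - 128) = 103 + 6/(-199) = 103 - 1/199*6 = 103 - 6/199 = 20491/199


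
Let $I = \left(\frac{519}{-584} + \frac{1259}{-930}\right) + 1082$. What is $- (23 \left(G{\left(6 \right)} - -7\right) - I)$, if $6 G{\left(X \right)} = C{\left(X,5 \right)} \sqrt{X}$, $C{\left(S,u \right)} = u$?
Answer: $\frac{249497797}{271560} - \frac{115 \sqrt{6}}{6} \approx 871.81$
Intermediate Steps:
$G{\left(X \right)} = \frac{5 \sqrt{X}}{6}$
$I = \frac{293218957}{271560}$ ($I = \left(519 \left(- \frac{1}{584}\right) + 1259 \left(- \frac{1}{930}\right)\right) + 1082 = \left(- \frac{519}{584} - \frac{1259}{930}\right) + 1082 = - \frac{608963}{271560} + 1082 = \frac{293218957}{271560} \approx 1079.8$)
$- (23 \left(G{\left(6 \right)} - -7\right) - I) = - (23 \left(\frac{5 \sqrt{6}}{6} - -7\right) - \frac{293218957}{271560}) = - (23 \left(\frac{5 \sqrt{6}}{6} + \left(-4 + 11\right)\right) - \frac{293218957}{271560}) = - (23 \left(\frac{5 \sqrt{6}}{6} + 7\right) - \frac{293218957}{271560}) = - (23 \left(7 + \frac{5 \sqrt{6}}{6}\right) - \frac{293218957}{271560}) = - (\left(161 + \frac{115 \sqrt{6}}{6}\right) - \frac{293218957}{271560}) = - (- \frac{249497797}{271560} + \frac{115 \sqrt{6}}{6}) = \frac{249497797}{271560} - \frac{115 \sqrt{6}}{6}$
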